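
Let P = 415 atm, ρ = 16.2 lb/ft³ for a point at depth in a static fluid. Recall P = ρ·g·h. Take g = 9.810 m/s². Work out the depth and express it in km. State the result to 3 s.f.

Solving P = ρ·g·h for h: h = P/(ρ·g).
P = 415 atm = 4.205×10^7 Pa; ρ = 16.2 lb/ft³ = 259.5 kg/m³; g = 9.810 m/s².
h = 16518 m
16518 m × (1 km / 1000 m) = 16.52 km

16.5 km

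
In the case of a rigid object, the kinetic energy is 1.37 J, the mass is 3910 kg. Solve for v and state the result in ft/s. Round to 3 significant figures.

0.0869 ft/s

Rearranging: v = √(2·KE/m).
KE = 1.37 J; m = 3910 kg.
v = 0.02647 m/s
0.02647 m/s × (1 ft/s / 0.3048 m/s) = 0.08685 ft/s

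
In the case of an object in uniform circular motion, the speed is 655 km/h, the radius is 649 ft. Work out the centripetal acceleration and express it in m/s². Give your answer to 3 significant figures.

Directly: a = v²/r.
v = 655 km/h = 181.9 m/s; r = 649 ft = 197.8 m.
a = 167.3 m/s²

167 m/s²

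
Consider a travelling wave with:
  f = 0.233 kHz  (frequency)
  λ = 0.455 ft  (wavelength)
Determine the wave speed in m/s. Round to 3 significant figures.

32.3 m/s

v is given directly by: v = fλ.
f = 0.233 kHz = 233.0 Hz; λ = 0.455 ft = 0.1387 m.
v = 32.31 m/s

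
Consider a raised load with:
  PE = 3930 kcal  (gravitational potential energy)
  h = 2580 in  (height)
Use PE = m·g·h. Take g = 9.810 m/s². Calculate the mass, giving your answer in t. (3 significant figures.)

Rearranging PE = m·g·h for m: m = PE/(g·h).
PE = 3930 kcal = 1.644×10^7 J; h = 2580 in = 65.53 m; g = 9.810 m/s².
m = 25578 kg
25578 kg × (1 t / 1000 kg) = 25.58 t

25.6 t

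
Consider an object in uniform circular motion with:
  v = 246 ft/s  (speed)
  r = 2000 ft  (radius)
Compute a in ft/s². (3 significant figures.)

30.3 ft/s²

Directly: a = v²/r.
v = 246 ft/s = 74.98 m/s; r = 2000 ft = 609.6 m.
a = 9.223 m/s²
9.223 m/s² × (1 ft/s² / 0.3048 m/s²) = 30.26 ft/s²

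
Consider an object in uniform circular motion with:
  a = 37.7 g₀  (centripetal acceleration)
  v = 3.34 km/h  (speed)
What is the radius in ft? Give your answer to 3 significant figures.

0.00764 ft

Rearranging a = v²/r for r: r = v²/a.
a = 37.7 g₀ = 369.7 m/s²; v = 3.34 km/h = 0.9278 m/s.
r = 0.002328 m
0.002328 m × (1 ft / 0.3048 m) = 0.007639 ft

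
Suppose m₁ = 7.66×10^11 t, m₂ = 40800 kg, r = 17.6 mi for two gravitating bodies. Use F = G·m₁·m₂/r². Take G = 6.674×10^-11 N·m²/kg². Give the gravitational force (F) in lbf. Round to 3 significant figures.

0.584 lbf

F is given directly by: F = Gm₁m₂/r².
m₁ = 7.66×10^11 t = 7.660×10^14 kg; m₂ = 40800 kg; r = 17.6 mi = 28324 m; G = 6.674×10^-11 N·m²/kg².
F = 2.600 N  (the unit combination reduces to kg·m/s² = N)
2.600 N × (1 lbf / 4.448 N) = 0.5845 lbf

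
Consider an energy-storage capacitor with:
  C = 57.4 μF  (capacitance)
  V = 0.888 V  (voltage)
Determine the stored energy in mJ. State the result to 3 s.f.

Directly: E = ½CV².
C = 57.4 μF = 5.740×10^-5 F; V = 0.888 V.
E = 2.263×10^-5 J
2.263×10^-5 J × (1 mJ / 0.001000 J) = 0.02263 mJ

0.0226 mJ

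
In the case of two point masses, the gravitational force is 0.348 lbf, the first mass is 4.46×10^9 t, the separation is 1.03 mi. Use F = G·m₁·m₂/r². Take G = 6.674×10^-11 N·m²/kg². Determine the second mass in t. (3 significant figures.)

Rearranging F = G·m₁·m₂/r² for m₂: m₂ = F·r²/(G·m₁).
F = 0.348 lbf = 1.548 N; m₁ = 4.46×10^9 t = 4.460×10^12 kg; r = 1.03 mi = 1658 m; G = 6.674×10^-11 N·m²/kg².
m₂ = 14289 kg
14289 kg × (1 t / 1000 kg) = 14.29 t

14.3 t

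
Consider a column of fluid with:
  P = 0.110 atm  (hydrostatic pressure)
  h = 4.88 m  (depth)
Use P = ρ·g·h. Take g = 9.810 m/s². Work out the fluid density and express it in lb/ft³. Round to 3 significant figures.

14.5 lb/ft³

Solving P = ρ·g·h for ρ: ρ = P/(g·h).
P = 0.110 atm = 11146 Pa; h = 4.88 m; g = 9.810 m/s².
ρ = 232.8 kg/m³
232.8 kg/m³ × (1 lb/ft³ / 16.02 kg/m³) = 14.53 lb/ft³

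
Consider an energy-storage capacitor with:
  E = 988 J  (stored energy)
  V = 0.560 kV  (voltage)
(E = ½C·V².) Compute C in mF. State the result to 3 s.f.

6.30 mF

Solving E = ½C·V² for C: C = 2E/V².
E = 988 J; V = 0.560 kV = 560.0 V.
C = 0.006301 F
0.006301 F × (1 mF / 0.001000 F) = 6.301 mF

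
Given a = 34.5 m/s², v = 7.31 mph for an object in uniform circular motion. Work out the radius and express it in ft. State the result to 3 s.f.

Rearranging a = v²/r for r: r = v²/a.
a = 34.5 m/s²; v = 7.31 mph = 3.268 m/s.
r = 0.3095 m
0.3095 m × (1 ft / 0.3048 m) = 1.016 ft

1.02 ft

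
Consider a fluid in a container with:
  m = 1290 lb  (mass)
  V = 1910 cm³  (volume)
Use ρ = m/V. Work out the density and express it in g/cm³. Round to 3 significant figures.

Directly: ρ = m/V.
m = 1290 lb = 585.1 kg; V = 1910 cm³ = 0.001910 m³.
ρ = 3.064×10^5 kg/m³
3.064×10^5 kg/m³ × (1 g/cm³ / 1000 kg/m³) = 306.4 g/cm³

306 g/cm³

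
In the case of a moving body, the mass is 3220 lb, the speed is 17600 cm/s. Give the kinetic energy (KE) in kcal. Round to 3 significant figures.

5410 kcal

KE is given directly by: KE = ½mv².
m = 3220 lb = 1461 kg; v = 17600 cm/s = 176.0 m/s.
KE = 2.262×10^7 J
2.262×10^7 J × (1 kcal / 4184 J) = 5407 kcal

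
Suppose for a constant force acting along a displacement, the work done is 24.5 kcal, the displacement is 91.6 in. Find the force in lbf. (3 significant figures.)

Rearranging W = F·d for F: F = W/d.
W = 24.5 kcal = 1.025×10^5 J; d = 91.6 in = 2.327 m.
F = 44058 N
44058 N × (1 lbf / 4.448 N) = 9905 lbf

9900 lbf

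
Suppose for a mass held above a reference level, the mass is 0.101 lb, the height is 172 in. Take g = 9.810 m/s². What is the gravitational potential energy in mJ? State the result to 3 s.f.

PE is given directly by: PE = mgh.
m = 0.101 lb = 0.04581 kg; h = 172 in = 4.369 m; g = 9.810 m/s².
PE = 1.963 J  (the unit combination reduces to kg·m²/s² = J)
1.963 J × (1 mJ / 0.001000 J) = 1963 mJ

1960 mJ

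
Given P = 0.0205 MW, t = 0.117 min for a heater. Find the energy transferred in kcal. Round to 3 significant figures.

34.4 kcal

Solving P = W/t for W: W = P·t.
P = 0.0205 MW = 20500 W; t = 0.117 min = 7.020 s.
W = 1.439×10^5 J  (the unit combination reduces to kg·m²/s² = J)
1.439×10^5 J × (1 kcal / 4184 J) = 34.40 kcal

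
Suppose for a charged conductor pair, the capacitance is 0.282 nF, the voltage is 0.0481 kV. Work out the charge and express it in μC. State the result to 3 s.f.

Solving C = Q/V for Q: Q = CV.
C = 0.282 nF = 2.820×10^-10 F; V = 0.0481 kV = 48.10 V.
Q = 1.356×10^-8 C
1.356×10^-8 C × (1 μC / 1.000×10^-6 C) = 0.01356 μC

0.0136 μC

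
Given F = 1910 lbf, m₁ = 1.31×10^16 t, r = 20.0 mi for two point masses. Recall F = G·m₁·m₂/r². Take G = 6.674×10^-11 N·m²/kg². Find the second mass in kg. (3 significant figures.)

Rearranging F = G·m₁·m₂/r² for m₂: m₂ = F·r²/(G·m₁).
F = 1910 lbf = 8496 N; m₁ = 1.31×10^16 t = 1.310×10^19 kg; r = 20.0 mi = 32187 m; G = 6.674×10^-11 N·m²/kg².
m₂ = 10067 kg

10100 kg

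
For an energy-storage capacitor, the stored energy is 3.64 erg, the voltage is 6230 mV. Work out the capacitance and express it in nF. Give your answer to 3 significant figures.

Rearranging: C = 2E/V².
E = 3.64 erg = 3.640×10^-7 J; V = 6230 mV = 6.230 V.
C = 1.876×10^-8 F
1.876×10^-8 F × (1 nF / 1.000×10^-9 F) = 18.76 nF

18.8 nF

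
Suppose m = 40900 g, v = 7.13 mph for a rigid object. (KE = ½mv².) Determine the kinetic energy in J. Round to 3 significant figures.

208 J

Directly: KE = ½mv².
m = 40900 g = 40.90 kg; v = 7.13 mph = 3.187 m/s.
KE = 207.8 J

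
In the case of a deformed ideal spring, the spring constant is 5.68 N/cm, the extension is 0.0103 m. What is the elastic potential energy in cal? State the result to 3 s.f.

U is given directly by: U = ½kx².
k = 5.68 N/cm = 568.0 N/m; x = 0.0103 m.
U = 0.03013 J
0.03013 J × (1 cal / 4.184 J) = 0.007201 cal

0.00720 cal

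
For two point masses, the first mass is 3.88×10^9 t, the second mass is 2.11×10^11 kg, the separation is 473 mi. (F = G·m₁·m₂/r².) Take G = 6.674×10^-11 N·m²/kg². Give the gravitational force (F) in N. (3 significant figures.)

94.3 N

Directly: F = Gm₁m₂/r².
m₁ = 3.88×10^9 t = 3.880×10^12 kg; m₂ = 2.11×10^11 kg; r = 473 mi = 7.612×10^5 m; G = 6.674×10^-11 N·m²/kg².
F = 94.29 N  (the unit combination reduces to kg·m/s² = N)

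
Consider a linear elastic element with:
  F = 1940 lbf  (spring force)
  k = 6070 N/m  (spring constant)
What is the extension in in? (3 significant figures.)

Rearranging: x = F/k.
F = 1940 lbf = 8630 N; k = 6070 N/m.
x = 1.422 m
1.422 m × (1 in / 0.02540 m) = 55.97 in

56.0 in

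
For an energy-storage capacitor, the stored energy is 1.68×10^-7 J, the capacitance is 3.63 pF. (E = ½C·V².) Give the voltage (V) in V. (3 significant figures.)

304 V

Rearranging E = ½C·V² for V: V = √(2E/C).
E = 1.68×10^-7 J; C = 3.63 pF = 3.630×10^-12 F.
V = 304.2 V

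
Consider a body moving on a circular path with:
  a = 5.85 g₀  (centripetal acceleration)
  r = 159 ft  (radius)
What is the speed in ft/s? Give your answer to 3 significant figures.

173 ft/s

Rearranging: v = √(a·r).
a = 5.85 g₀ = 57.37 m/s²; r = 159 ft = 48.46 m.
v = 52.73 m/s
52.73 m/s × (1 ft/s / 0.3048 m/s) = 173.0 ft/s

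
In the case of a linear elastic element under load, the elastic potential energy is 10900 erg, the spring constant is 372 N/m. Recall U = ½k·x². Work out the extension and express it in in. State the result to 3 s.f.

Rearranging: x = √(2U/k).
U = 10900 erg = 0.001090 J; k = 372 N/m.
x = 0.002421 m
0.002421 m × (1 in / 0.02540 m) = 0.09531 in

0.0953 in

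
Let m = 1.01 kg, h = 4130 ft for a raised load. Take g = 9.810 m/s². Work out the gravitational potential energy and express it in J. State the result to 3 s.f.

PE is given directly by: PE = mgh.
m = 1.01 kg; h = 4130 ft = 1259 m; g = 9.810 m/s².
PE = 12473 J  (the unit combination reduces to kg·m²/s² = J)

12500 J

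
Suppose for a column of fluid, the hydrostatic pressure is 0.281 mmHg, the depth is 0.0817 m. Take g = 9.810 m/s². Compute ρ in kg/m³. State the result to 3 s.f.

Solving P = ρ·g·h for ρ: ρ = P/(g·h).
P = 0.281 mmHg = 37.46 Pa; h = 0.0817 m; g = 9.810 m/s².
ρ = 46.74 kg/m³

46.7 kg/m³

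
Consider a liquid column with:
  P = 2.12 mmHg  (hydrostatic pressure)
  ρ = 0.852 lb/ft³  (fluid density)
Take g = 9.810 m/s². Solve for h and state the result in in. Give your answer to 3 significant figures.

83.1 in

Rearranging: h = P/(ρ·g).
P = 2.12 mmHg = 282.6 Pa; ρ = 0.852 lb/ft³ = 13.65 kg/m³; g = 9.810 m/s².
h = 2.111 m
2.111 m × (1 in / 0.02540 m) = 83.11 in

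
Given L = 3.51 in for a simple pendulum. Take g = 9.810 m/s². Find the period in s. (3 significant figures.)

0.599 s

T is given directly by: T = 2π√(L/g).
L = 3.51 in = 0.08915 m; g = 9.810 m/s².
T = 0.5990 s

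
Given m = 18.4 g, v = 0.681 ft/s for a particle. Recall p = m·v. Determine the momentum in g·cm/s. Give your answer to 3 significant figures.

382 g·cm/s

p is given directly by: p = mv.
m = 18.4 g = 0.01840 kg; v = 0.681 ft/s = 0.2076 m/s.
p = 0.003819 kg·m/s  (the unit combination reduces to kg·m/s = kg·m/s)
0.003819 kg·m/s × (1 g·cm/s / 1.000×10^-5 kg·m/s) = 381.9 g·cm/s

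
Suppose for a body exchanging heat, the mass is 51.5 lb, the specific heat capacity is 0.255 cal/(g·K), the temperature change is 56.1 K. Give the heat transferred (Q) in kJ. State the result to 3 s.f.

1400 kJ

Directly: Q = mcΔT.
m = 51.5 lb = 23.36 kg; c = 0.255 cal/(g·K) = 1067 J/(kg·K); ΔT = 56.1 K.
Q = 1.398×10^6 J
1.398×10^6 J × (1 kJ / 1000 J) = 1398 kJ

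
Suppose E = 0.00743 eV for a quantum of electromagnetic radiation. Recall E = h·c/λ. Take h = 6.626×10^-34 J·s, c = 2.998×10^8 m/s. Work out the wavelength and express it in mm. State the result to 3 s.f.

Rearranging E = h·c/λ for λ: λ = hc/E.
E = 0.00743 eV = 1.190×10^-21 J; h = 6.626×10^-34 J·s; c = 2.998×10^8 m/s.
λ = 1.669×10^-4 m
1.669×10^-4 m × (1 mm / 0.001000 m) = 0.1669 mm

0.167 mm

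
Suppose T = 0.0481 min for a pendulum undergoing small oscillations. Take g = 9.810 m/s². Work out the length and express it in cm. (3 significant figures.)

Rearranging T = 2π√(L/g) for L: L = g·(T/2π)².
T = 0.0481 min = 2.886 s; g = 9.810 m/s².
L = 2.070 m
2.070 m × (1 cm / 0.01000 m) = 207.0 cm

207 cm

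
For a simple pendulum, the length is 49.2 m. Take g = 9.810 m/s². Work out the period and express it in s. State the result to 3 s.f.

T is given directly by: T = 2π√(L/g).
L = 49.2 m; g = 9.810 m/s².
T = 14.07 s

14.1 s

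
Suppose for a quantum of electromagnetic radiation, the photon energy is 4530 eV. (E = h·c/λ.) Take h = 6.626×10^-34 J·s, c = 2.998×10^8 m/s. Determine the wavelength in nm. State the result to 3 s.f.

0.274 nm

Rearranging E = h·c/λ for λ: λ = hc/E.
E = 4530 eV = 7.258×10^-16 J; h = 6.626×10^-34 J·s; c = 2.998×10^8 m/s.
λ = 2.737×10^-10 m
2.737×10^-10 m × (1 nm / 1.000×10^-9 m) = 0.2737 nm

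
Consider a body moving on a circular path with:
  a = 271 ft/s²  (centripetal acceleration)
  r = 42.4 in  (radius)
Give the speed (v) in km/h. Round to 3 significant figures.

Solving a = v²/r for v: v = √(a·r).
a = 271 ft/s² = 82.60 m/s²; r = 42.4 in = 1.077 m.
v = 9.432 m/s
9.432 m/s × (1 km/h / 0.2778 m/s) = 33.95 km/h

34.0 km/h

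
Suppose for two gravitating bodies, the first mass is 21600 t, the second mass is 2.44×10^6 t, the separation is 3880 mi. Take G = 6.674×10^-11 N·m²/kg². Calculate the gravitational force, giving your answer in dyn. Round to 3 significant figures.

Directly: F = Gm₁m₂/r².
m₁ = 21600 t = 2.160×10^7 kg; m₂ = 2.44×10^6 t = 2.440×10^9 kg; r = 3880 mi = 6.244×10^6 m; G = 6.674×10^-11 N·m²/kg².
F = 9.021×10^-8 N
9.021×10^-8 N × (1 dyn / 1.000×10^-5 N) = 0.009021 dyn

0.00902 dyn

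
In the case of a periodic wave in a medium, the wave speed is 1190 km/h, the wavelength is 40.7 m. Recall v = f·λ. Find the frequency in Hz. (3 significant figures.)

8.12 Hz

Solving v = f·λ for f: f = v/λ.
v = 1190 km/h = 330.6 m/s; λ = 40.7 m.
f = 8.122 Hz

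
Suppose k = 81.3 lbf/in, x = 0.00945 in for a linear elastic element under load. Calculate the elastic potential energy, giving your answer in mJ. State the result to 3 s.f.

0.410 mJ

U is given directly by: U = ½kx².
k = 81.3 lbf/in = 14238 N/m; x = 0.00945 in = 2.400×10^-4 m.
U = 4.102×10^-4 J
4.102×10^-4 J × (1 mJ / 0.001000 J) = 0.4102 mJ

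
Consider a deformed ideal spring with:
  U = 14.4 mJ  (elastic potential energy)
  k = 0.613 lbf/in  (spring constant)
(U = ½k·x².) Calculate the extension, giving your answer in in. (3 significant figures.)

0.645 in

Rearranging: x = √(2U/k).
U = 14.4 mJ = 0.01440 J; k = 0.613 lbf/in = 107.4 N/m.
x = 0.01638 m
0.01638 m × (1 in / 0.02540 m) = 0.6448 in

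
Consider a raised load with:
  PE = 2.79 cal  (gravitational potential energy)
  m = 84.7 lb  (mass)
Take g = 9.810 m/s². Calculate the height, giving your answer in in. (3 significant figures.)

1.22 in

Rearranging PE = m·g·h for h: h = PE/(m·g).
PE = 2.79 cal = 11.67 J; m = 84.7 lb = 38.42 kg; g = 9.810 m/s².
h = 0.03097 m
0.03097 m × (1 in / 0.02540 m) = 1.219 in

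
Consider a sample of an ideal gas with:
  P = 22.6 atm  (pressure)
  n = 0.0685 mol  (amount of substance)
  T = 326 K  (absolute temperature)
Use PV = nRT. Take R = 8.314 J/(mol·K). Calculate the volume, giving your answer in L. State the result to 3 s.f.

0.0811 L

From the ideal-gas law: V = nRT/P.
P = 22.6 atm = 2.290×10^6 Pa; n = 0.0685 mol; T = 326 K; R = 8.314 J/(mol·K).
V = 8.108×10^-5 m³
8.108×10^-5 m³ × (1 L / 0.001000 m³) = 0.08108 L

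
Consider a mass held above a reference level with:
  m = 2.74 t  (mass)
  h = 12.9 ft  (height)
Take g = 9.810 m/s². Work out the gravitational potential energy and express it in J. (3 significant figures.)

1.06×10^5 J

Directly: PE = mgh.
m = 2.74 t = 2740 kg; h = 12.9 ft = 3.932 m; g = 9.810 m/s².
PE = 1.057×10^5 J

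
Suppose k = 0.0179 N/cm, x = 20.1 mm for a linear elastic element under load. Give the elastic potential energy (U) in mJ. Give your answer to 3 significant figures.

0.362 mJ

U is given directly by: U = ½kx².
k = 0.0179 N/cm = 1.790 N/m; x = 20.1 mm = 0.02010 m.
U = 3.616×10^-4 J
3.616×10^-4 J × (1 mJ / 0.001000 J) = 0.3616 mJ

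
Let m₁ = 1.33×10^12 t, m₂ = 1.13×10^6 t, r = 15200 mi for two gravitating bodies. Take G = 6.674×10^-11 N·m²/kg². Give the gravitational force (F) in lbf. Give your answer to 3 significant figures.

Directly: F = Gm₁m₂/r².
m₁ = 1.33×10^12 t = 1.330×10^15 kg; m₂ = 1.13×10^6 t = 1.130×10^9 kg; r = 15200 mi = 2.446×10^7 m; G = 6.674×10^-11 N·m²/kg².
F = 0.1676 N
0.1676 N × (1 lbf / 4.448 N) = 0.03768 lbf

0.0377 lbf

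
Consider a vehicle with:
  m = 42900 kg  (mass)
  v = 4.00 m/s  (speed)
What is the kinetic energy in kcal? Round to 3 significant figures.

KE is given directly by: KE = ½mv².
m = 42900 kg; v = 4.00 m/s.
KE = 3.432×10^5 J  (the unit combination reduces to kg·m²/s² = J)
3.432×10^5 J × (1 kcal / 4184 J) = 82.03 kcal

82.0 kcal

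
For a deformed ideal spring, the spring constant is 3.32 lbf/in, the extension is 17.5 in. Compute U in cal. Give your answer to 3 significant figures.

13.7 cal

U is given directly by: U = ½kx².
k = 3.32 lbf/in = 581.4 N/m; x = 17.5 in = 0.4445 m.
U = 57.44 J
57.44 J × (1 cal / 4.184 J) = 13.73 cal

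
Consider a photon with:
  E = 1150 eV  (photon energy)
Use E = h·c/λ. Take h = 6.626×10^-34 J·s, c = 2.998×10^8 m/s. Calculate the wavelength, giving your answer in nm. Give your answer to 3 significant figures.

Rearranging: λ = hc/E.
E = 1150 eV = 1.843×10^-16 J; h = 6.626×10^-34 J·s; c = 2.998×10^8 m/s.
λ = 1.078×10^-9 m
1.078×10^-9 m × (1 nm / 1.000×10^-9 m) = 1.078 nm

1.08 nm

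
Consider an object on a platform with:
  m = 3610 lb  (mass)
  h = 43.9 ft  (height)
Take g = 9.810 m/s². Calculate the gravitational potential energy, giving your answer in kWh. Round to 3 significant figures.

0.0597 kWh

Directly: PE = mgh.
m = 3610 lb = 1637 kg; h = 43.9 ft = 13.38 m; g = 9.810 m/s².
PE = 2.149×10^5 J
2.149×10^5 J × (1 kWh / 3.600×10^6 J) = 0.05971 kWh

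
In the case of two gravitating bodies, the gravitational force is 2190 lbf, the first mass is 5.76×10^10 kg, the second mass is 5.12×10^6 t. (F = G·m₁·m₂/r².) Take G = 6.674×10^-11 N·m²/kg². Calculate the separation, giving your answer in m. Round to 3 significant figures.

From Newton's law of gravitation: r = √(G·m₁m₂/F).
F = 2190 lbf = 9742 N; m₁ = 5.76×10^10 kg; m₂ = 5.12×10^6 t = 5.120×10^9 kg; G = 6.674×10^-11 N·m²/kg².
r = 1421 m

1420 m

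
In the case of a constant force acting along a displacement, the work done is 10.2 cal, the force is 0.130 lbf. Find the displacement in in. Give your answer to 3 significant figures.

Rearranging W = F·d for d: d = W/F.
W = 10.2 cal = 42.68 J; F = 0.130 lbf = 0.5783 N.
d = 73.80 m
73.80 m × (1 in / 0.02540 m) = 2906 in

2910 in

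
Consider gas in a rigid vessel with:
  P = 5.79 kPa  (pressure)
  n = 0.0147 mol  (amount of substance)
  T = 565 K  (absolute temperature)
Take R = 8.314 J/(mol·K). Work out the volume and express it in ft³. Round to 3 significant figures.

0.421 ft³

From the ideal-gas law: V = nRT/P.
P = 5.79 kPa = 5790 Pa; n = 0.0147 mol; T = 565 K; R = 8.314 J/(mol·K).
V = 0.01193 m³
0.01193 m³ × (1 ft³ / 0.02832 m³) = 0.4212 ft³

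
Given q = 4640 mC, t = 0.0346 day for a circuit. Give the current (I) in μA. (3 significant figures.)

1550 μA

Rearranging q = I·t for I: I = q/t.
q = 4640 mC = 4.640 C; t = 0.0346 day = 2989 s.
I = 0.001552 A
0.001552 A × (1 μA / 1.000×10^-6 A) = 1552 μA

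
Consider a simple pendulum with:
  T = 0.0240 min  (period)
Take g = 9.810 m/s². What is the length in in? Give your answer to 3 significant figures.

20.3 in

Solving T = 2π√(L/g) for L: L = g·(T/2π)².
T = 0.0240 min = 1.440 s; g = 9.810 m/s².
L = 0.5153 m
0.5153 m × (1 in / 0.02540 m) = 20.29 in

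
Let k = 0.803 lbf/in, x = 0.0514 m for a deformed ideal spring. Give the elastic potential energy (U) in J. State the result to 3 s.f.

0.186 J

U is given directly by: U = ½kx².
k = 0.803 lbf/in = 140.6 N/m; x = 0.0514 m.
U = 0.1858 J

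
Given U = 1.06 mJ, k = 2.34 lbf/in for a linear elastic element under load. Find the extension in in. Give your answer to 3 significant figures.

0.0895 in

Rearranging: x = √(2U/k).
U = 1.06 mJ = 0.001060 J; k = 2.34 lbf/in = 409.8 N/m.
x = 0.002274 m
0.002274 m × (1 in / 0.02540 m) = 0.08955 in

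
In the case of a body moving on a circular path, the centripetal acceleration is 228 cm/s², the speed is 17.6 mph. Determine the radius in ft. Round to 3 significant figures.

Rearranging a = v²/r for r: r = v²/a.
a = 228 cm/s² = 2.280 m/s²; v = 17.6 mph = 7.868 m/s.
r = 27.15 m
27.15 m × (1 ft / 0.3048 m) = 89.08 ft

89.1 ft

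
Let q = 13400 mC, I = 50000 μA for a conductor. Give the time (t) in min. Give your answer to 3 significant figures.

4.47 min

Solving q = I·t for t: t = q/I.
q = 13400 mC = 13.40 C; I = 50000 μA = 0.05000 A.
t = 268.0 s
268.0 s × (1 min / 60.00 s) = 4.467 min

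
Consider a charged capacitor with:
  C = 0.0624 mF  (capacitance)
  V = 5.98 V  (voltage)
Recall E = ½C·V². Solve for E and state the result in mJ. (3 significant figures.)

Directly: E = ½CV².
C = 0.0624 mF = 6.240×10^-5 F; V = 5.98 V.
E = 0.001116 J  (the unit combination reduces to kg·m²/s² = J)
0.001116 J × (1 mJ / 0.001000 J) = 1.116 mJ

1.12 mJ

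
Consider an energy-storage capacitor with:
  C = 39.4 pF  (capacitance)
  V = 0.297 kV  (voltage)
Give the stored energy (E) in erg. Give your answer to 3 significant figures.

Directly: E = ½CV².
C = 39.4 pF = 3.940×10^-11 F; V = 0.297 kV = 297.0 V.
E = 1.738×10^-6 J
1.738×10^-6 J × (1 erg / 1.000×10^-7 J) = 17.38 erg

17.4 erg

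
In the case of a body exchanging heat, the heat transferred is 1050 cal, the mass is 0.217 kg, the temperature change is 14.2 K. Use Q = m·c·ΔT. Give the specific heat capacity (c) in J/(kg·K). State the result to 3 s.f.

Solving Q = m·c·ΔT for c: c = Q/(m·ΔT).
Q = 1050 cal = 4393 J; m = 0.217 kg; ΔT = 14.2 K.
c = 1426 J/(kg·K)

1430 J/(kg·K)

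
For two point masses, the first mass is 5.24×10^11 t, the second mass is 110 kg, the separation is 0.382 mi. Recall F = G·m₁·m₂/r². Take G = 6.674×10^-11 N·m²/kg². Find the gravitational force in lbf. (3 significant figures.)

From Newton's law of gravitation: F = Gm₁m₂/r².
m₁ = 5.24×10^11 t = 5.240×10^14 kg; m₂ = 110 kg; r = 0.382 mi = 614.8 m; G = 6.674×10^-11 N·m²/kg².
F = 10.18 N
10.18 N × (1 lbf / 4.448 N) = 2.288 lbf

2.29 lbf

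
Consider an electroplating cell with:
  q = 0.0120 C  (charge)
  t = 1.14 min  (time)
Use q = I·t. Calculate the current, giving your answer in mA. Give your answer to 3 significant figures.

0.175 mA

Rearranging q = I·t for I: I = q/t.
q = 0.0120 C; t = 1.14 min = 68.40 s.
I = 1.754×10^-4 A
1.754×10^-4 A × (1 mA / 0.001000 A) = 0.1754 mA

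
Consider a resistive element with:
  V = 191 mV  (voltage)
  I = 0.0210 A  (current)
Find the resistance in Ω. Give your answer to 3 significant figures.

From Ohm's law: R = V/I.
V = 191 mV = 0.1910 V; I = 0.0210 A.
R = 9.095 Ω

9.10 Ω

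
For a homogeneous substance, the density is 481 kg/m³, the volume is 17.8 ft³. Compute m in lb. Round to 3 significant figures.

Solving ρ = m/V for m: m = ρV.
ρ = 481 kg/m³; V = 17.8 ft³ = 0.5040 m³.
m = 242.4 kg
242.4 kg × (1 lb / 0.4536 kg) = 534.5 lb

534 lb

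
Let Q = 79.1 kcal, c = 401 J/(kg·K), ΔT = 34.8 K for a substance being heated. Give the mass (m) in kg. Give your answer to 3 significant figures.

Rearranging: m = Q/(c·ΔT).
Q = 79.1 kcal = 3.310×10^5 J; c = 401 J/(kg·K); ΔT = 34.8 K.
m = 23.72 kg

23.7 kg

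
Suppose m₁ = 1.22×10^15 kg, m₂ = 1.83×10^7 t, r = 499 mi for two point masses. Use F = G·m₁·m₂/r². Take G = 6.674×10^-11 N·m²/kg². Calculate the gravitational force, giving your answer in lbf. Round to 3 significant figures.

519 lbf

From Newton's law of gravitation: F = Gm₁m₂/r².
m₁ = 1.22×10^15 kg; m₂ = 1.83×10^7 t = 1.830×10^10 kg; r = 499 mi = 8.031×10^5 m; G = 6.674×10^-11 N·m²/kg².
F = 2310 N  (the unit combination reduces to kg·m/s² = N)
2310 N × (1 lbf / 4.448 N) = 519.4 lbf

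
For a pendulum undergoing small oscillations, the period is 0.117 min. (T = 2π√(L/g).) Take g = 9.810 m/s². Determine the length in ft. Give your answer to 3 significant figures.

40.2 ft

Rearranging T = 2π√(L/g) for L: L = g·(T/2π)².
T = 0.117 min = 7.020 s; g = 9.810 m/s².
L = 12.25 m
12.25 m × (1 ft / 0.3048 m) = 40.18 ft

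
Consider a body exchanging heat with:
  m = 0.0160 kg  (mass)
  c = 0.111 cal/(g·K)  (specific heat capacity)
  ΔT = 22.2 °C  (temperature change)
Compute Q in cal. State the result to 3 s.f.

Q is given directly by: Q = mcΔT.
m = 0.0160 kg; c = 0.111 cal/(g·K) = 464.4 J/(kg·K); ΔT = 22.2 °C = 22.20 K.
Q = 165.0 J  (the unit combination reduces to kg·m²/s² = J)
165.0 J × (1 cal / 4.184 J) = 39.43 cal

39.4 cal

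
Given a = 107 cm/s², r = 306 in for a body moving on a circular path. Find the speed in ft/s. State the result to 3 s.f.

9.46 ft/s

Rearranging: v = √(a·r).
a = 107 cm/s² = 1.070 m/s²; r = 306 in = 7.772 m.
v = 2.884 m/s
2.884 m/s × (1 ft/s / 0.3048 m/s) = 9.461 ft/s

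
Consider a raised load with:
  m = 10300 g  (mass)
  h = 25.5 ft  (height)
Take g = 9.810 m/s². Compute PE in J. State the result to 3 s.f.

785 J

Directly: PE = mgh.
m = 10300 g = 10.30 kg; h = 25.5 ft = 7.772 m; g = 9.810 m/s².
PE = 785.3 J  (the unit combination reduces to kg·m²/s² = J)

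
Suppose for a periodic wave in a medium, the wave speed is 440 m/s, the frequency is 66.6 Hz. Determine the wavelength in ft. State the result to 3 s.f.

21.7 ft

Rearranging v = f·λ for λ: λ = v/f.
v = 440 m/s; f = 66.6 Hz.
λ = 6.607 m
6.607 m × (1 ft / 0.3048 m) = 21.68 ft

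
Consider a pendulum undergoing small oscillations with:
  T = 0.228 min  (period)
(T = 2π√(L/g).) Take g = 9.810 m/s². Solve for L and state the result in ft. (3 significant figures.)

153 ft

Rearranging T = 2π√(L/g) for L: L = g·(T/2π)².
T = 0.228 min = 13.68 s; g = 9.810 m/s².
L = 46.50 m
46.50 m × (1 ft / 0.3048 m) = 152.6 ft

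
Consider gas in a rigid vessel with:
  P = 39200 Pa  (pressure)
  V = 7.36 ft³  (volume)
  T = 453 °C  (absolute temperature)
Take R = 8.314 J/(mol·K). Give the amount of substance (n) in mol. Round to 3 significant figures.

1.35 mol

Rearranging: n = PV/(RT).
P = 39200 Pa; V = 7.36 ft³ = 0.2084 m³; T = 453 °C = 726.1 K; R = 8.314 J/(mol·K).
n = 1.353 mol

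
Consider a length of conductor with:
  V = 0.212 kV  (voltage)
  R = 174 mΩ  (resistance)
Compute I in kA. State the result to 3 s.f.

Rearranging V = I·R for I: I = V/R.
V = 0.212 kV = 212.0 V; R = 174 mΩ = 0.1740 Ω.
I = 1218 A
1218 A × (1 kA / 1000 A) = 1.218 kA

1.22 kA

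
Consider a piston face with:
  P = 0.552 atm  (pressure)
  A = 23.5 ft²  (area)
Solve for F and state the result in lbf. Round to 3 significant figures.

27500 lbf

Rearranging: F = P·A.
P = 0.552 atm = 55931 Pa; A = 23.5 ft² = 2.183 m².
F = 1.221×10^5 N
1.221×10^5 N × (1 lbf / 4.448 N) = 27452 lbf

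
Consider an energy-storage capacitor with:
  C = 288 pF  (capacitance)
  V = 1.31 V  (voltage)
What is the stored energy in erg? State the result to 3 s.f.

0.00247 erg

Directly: E = ½CV².
C = 288 pF = 2.880×10^-10 F; V = 1.31 V.
E = 2.471×10^-10 J  (the unit combination reduces to kg·m²/s² = J)
2.471×10^-10 J × (1 erg / 1.000×10^-7 J) = 0.002471 erg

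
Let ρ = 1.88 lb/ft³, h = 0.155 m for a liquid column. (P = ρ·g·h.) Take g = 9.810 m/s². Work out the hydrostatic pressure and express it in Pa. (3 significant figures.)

P is given directly by: P = ρgh.
ρ = 1.88 lb/ft³ = 30.11 kg/m³; h = 0.155 m; g = 9.810 m/s².
P = 45.79 Pa

45.8 Pa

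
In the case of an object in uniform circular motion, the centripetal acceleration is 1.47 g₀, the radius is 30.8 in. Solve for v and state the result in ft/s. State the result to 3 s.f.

Solving a = v²/r for v: v = √(a·r).
a = 1.47 g₀ = 14.42 m/s²; r = 30.8 in = 0.7823 m.
v = 3.358 m/s
3.358 m/s × (1 ft/s / 0.3048 m/s) = 11.02 ft/s

11.0 ft/s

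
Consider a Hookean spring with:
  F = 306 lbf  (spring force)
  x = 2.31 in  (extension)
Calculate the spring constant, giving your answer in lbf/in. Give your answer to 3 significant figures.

From Hooke's law: k = F/x.
F = 306 lbf = 1361 N; x = 2.31 in = 0.05867 m.
k = 23199 N/m
23199 N/m × (1 lbf/in / 175.1 N/m) = 132.5 lbf/in

132 lbf/in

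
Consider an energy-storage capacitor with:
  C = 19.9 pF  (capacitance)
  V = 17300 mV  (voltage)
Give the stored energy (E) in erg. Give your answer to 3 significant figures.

0.0298 erg

Directly: E = ½CV².
C = 19.9 pF = 1.990×10^-11 F; V = 17300 mV = 17.30 V.
E = 2.978×10^-9 J  (the unit combination reduces to kg·m²/s² = J)
2.978×10^-9 J × (1 erg / 1.000×10^-7 J) = 0.02978 erg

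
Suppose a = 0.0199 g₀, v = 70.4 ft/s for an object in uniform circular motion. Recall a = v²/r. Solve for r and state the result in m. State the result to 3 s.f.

2360 m

Solving a = v²/r for r: r = v²/a.
a = 0.0199 g₀ = 0.1952 m/s²; v = 70.4 ft/s = 21.46 m/s.
r = 2359 m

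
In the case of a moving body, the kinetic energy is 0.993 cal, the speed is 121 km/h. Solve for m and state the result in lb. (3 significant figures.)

0.0162 lb

Rearranging: m = 2·KE/v².
KE = 0.993 cal = 4.155 J; v = 121 km/h = 33.61 m/s.
m = 0.007355 kg
0.007355 kg × (1 lb / 0.4536 kg) = 0.01622 lb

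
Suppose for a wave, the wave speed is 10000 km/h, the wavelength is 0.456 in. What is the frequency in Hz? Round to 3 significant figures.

2.40×10^5 Hz

Rearranging v = f·λ for f: f = v/λ.
v = 10000 km/h = 2778 m/s; λ = 0.456 in = 0.01158 m.
f = 2.398×10^5 Hz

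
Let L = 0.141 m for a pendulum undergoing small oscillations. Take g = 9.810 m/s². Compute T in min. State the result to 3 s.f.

Directly: T = 2π√(L/g).
L = 0.141 m; g = 9.810 m/s².
T = 0.7533 s
0.7533 s × (1 min / 60.00 s) = 0.01255 min

0.0126 min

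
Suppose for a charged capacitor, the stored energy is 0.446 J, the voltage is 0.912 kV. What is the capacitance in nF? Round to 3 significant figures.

Rearranging: C = 2E/V².
E = 0.446 J; V = 0.912 kV = 912.0 V.
C = 1.072×10^-6 F
1.072×10^-6 F × (1 nF / 1.000×10^-9 F) = 1072 nF

1070 nF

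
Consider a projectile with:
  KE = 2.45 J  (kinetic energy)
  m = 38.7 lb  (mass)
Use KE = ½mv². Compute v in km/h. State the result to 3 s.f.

Rearranging: v = √(2·KE/m).
KE = 2.45 J; m = 38.7 lb = 17.55 kg.
v = 0.5283 m/s
0.5283 m/s × (1 km/h / 0.2778 m/s) = 1.902 km/h

1.90 km/h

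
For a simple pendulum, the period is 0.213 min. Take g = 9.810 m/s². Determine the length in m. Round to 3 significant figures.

Rearranging T = 2π√(L/g) for L: L = g·(T/2π)².
T = 0.213 min = 12.78 s; g = 9.810 m/s².
L = 40.59 m

40.6 m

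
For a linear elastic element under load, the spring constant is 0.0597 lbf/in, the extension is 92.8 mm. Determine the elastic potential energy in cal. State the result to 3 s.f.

Directly: U = ½kx².
k = 0.0597 lbf/in = 10.46 N/m; x = 92.8 mm = 0.09280 m.
U = 0.04502 J
0.04502 J × (1 cal / 4.184 J) = 0.01076 cal

0.0108 cal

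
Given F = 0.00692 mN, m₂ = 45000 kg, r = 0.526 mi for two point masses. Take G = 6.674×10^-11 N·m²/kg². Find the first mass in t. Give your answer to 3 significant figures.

1650 t

Rearranging F = G·m₁·m₂/r² for m₁: m₁ = F·r²/(G·m₂).
F = 0.00692 mN = 6.920×10^-6 N; m₂ = 45000 kg; r = 0.526 mi = 846.5 m; G = 6.674×10^-11 N·m²/kg².
m₁ = 1.651×10^6 kg
1.651×10^6 kg × (1 t / 1000 kg) = 1651 t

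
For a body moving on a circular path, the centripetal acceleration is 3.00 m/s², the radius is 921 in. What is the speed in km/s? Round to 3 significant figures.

0.00838 km/s

Rearranging: v = √(a·r).
a = 3.00 m/s²; r = 921 in = 23.39 m.
v = 8.377 m/s
8.377 m/s × (1 km/s / 1000 m/s) = 0.008377 km/s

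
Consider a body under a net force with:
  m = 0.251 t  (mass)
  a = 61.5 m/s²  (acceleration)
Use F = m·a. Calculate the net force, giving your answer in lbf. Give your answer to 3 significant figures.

F is given directly by: F = m·a.
m = 0.251 t = 251.0 kg; a = 61.5 m/s².
F = 15436 N
15436 N × (1 lbf / 4.448 N) = 3470 lbf

3470 lbf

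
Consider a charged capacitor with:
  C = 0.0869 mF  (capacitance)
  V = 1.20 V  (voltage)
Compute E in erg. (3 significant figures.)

Directly: E = ½CV².
C = 0.0869 mF = 8.690×10^-5 F; V = 1.20 V.
E = 6.257×10^-5 J
6.257×10^-5 J × (1 erg / 1.000×10^-7 J) = 625.7 erg

626 erg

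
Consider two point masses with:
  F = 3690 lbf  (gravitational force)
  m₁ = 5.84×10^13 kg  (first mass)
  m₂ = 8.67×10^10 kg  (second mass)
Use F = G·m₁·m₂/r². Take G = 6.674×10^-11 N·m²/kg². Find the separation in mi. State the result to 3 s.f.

89.2 mi

From Newton's law of gravitation: r = √(G·m₁m₂/F).
F = 3690 lbf = 16414 N; m₁ = 5.84×10^13 kg; m₂ = 8.67×10^10 kg; G = 6.674×10^-11 N·m²/kg².
r = 1.435×10^5 m
1.435×10^5 m × (1 mi / 1609 m) = 89.16 mi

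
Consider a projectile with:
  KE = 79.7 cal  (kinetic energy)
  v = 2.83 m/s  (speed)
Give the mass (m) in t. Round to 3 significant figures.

Solving KE = ½mv² for m: m = 2·KE/v².
KE = 79.7 cal = 333.5 J; v = 2.83 m/s.
m = 83.27 kg
83.27 kg × (1 t / 1000 kg) = 0.08327 t

0.0833 t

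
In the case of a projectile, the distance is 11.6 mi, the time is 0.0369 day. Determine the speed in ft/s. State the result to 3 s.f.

Directly: v = d/t.
d = 11.6 mi = 18668 m; t = 0.0369 day = 3188 s.
v = 5.856 m/s
5.856 m/s × (1 ft/s / 0.3048 m/s) = 19.21 ft/s

19.2 ft/s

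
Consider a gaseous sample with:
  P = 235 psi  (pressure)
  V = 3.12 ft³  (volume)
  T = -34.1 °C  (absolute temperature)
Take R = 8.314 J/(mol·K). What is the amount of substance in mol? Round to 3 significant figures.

Rearranging PV = nRT for n: n = PV/(RT).
P = 235 psi = 1.620×10^6 Pa; V = 3.12 ft³ = 0.08835 m³; T = -34.1 °C = 239.0 K; R = 8.314 J/(mol·K).
n = 72.03 mol

72.0 mol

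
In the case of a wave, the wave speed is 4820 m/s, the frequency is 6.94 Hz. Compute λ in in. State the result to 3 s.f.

27300 in

Solving v = f·λ for λ: λ = v/f.
v = 4820 m/s; f = 6.94 Hz.
λ = 694.5 m
694.5 m × (1 in / 0.02540 m) = 27343 in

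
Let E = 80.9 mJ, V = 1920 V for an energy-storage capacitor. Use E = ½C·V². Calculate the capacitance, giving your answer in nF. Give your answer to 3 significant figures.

43.9 nF

Solving E = ½C·V² for C: C = 2E/V².
E = 80.9 mJ = 0.08090 J; V = 1920 V.
C = 4.389×10^-8 F
4.389×10^-8 F × (1 nF / 1.000×10^-9 F) = 43.89 nF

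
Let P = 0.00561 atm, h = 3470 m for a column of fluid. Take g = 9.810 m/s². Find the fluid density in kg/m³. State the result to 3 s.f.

Rearranging: ρ = P/(g·h).
P = 0.00561 atm = 568.4 Pa; h = 3470 m; g = 9.810 m/s².
ρ = 0.01670 kg/m³

0.0167 kg/m³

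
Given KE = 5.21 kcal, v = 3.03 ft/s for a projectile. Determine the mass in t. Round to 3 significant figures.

51.1 t

Rearranging KE = ½mv² for m: m = 2·KE/v².
KE = 5.21 kcal = 21799 J; v = 3.03 ft/s = 0.9235 m/s.
m = 51115 kg
51115 kg × (1 t / 1000 kg) = 51.11 t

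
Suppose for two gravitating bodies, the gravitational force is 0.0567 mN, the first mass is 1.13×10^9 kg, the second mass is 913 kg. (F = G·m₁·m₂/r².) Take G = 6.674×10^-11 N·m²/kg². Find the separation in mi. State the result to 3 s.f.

Rearranging F = G·m₁·m₂/r² for r: r = √(G·m₁m₂/F).
F = 0.0567 mN = 5.670×10^-5 N; m₁ = 1.13×10^9 kg; m₂ = 913 kg; G = 6.674×10^-11 N·m²/kg².
r = 1102 m
1102 m × (1 mi / 1609 m) = 0.6847 mi

0.685 mi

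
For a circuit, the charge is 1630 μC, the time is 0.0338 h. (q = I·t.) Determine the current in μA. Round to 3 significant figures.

Rearranging q = I·t for I: I = q/t.
q = 1630 μC = 0.001630 C; t = 0.0338 h = 121.7 s.
I = 1.340×10^-5 A
1.340×10^-5 A × (1 μA / 1.000×10^-6 A) = 13.40 μA

13.4 μA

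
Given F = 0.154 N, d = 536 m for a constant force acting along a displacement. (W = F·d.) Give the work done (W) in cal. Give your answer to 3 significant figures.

W is given directly by: W = F·d.
F = 0.154 N; d = 536 m.
W = 82.54 J  (the unit combination reduces to kg·m²/s² = J)
82.54 J × (1 cal / 4.184 J) = 19.73 cal

19.7 cal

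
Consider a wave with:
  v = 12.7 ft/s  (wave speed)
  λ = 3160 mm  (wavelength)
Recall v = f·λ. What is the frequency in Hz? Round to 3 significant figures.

Rearranging: f = v/λ.
v = 12.7 ft/s = 3.871 m/s; λ = 3160 mm = 3.160 m.
f = 1.225 Hz

1.22 Hz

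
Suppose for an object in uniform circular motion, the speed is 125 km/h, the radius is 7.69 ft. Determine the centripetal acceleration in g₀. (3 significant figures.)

52.5 g₀

Directly: a = v²/r.
v = 125 km/h = 34.72 m/s; r = 7.69 ft = 2.344 m.
a = 514.4 m/s²
514.4 m/s² × (1 g₀ / 9.807 m/s²) = 52.45 g₀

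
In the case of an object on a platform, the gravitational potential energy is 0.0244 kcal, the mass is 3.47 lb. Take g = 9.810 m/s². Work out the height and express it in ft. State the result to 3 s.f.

21.7 ft

Rearranging: h = PE/(m·g).
PE = 0.0244 kcal = 102.1 J; m = 3.47 lb = 1.574 kg; g = 9.810 m/s².
h = 6.612 m
6.612 m × (1 ft / 0.3048 m) = 21.69 ft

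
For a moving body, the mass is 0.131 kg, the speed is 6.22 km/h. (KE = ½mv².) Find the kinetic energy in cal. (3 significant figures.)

0.0467 cal

KE is given directly by: KE = ½mv².
m = 0.131 kg; v = 6.22 km/h = 1.728 m/s.
KE = 0.1955 J
0.1955 J × (1 cal / 4.184 J) = 0.04673 cal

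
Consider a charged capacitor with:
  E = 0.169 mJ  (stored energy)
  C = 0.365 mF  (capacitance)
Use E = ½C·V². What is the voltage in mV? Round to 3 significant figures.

Rearranging: V = √(2E/C).
E = 0.169 mJ = 1.690×10^-4 J; C = 0.365 mF = 3.650×10^-4 F.
V = 0.9623 V
0.9623 V × (1 mV / 0.001000 V) = 962.3 mV

962 mV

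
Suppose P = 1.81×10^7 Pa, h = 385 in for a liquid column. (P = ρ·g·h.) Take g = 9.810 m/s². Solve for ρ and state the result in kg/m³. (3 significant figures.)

1.89×10^5 kg/m³

Rearranging P = ρ·g·h for ρ: ρ = P/(g·h).
P = 1.81×10^7 Pa; h = 385 in = 9.779 m; g = 9.810 m/s².
ρ = 1.887×10^5 kg/m³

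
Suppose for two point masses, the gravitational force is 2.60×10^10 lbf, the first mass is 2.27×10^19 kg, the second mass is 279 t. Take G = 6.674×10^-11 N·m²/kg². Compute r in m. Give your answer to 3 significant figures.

60.5 m

Rearranging F = G·m₁·m₂/r² for r: r = √(G·m₁m₂/F).
F = 2.60×10^10 lbf = 1.157×10^11 N; m₁ = 2.27×10^19 kg; m₂ = 279 t = 2.790×10^5 kg; G = 6.674×10^-11 N·m²/kg².
r = 60.45 m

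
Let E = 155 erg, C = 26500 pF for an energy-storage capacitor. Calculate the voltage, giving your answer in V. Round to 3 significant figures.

Solving E = ½C·V² for V: V = √(2E/C).
E = 155 erg = 1.550×10^-5 J; C = 26500 pF = 2.650×10^-8 F.
V = 34.20 V  (the unit combination reduces to kg·m²/(A·s³) = V)

34.2 V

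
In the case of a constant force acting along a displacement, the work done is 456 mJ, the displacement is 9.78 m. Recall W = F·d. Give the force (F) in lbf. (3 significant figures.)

0.0105 lbf

Rearranging: F = W/d.
W = 456 mJ = 0.4560 J; d = 9.78 m.
F = 0.04663 N
0.04663 N × (1 lbf / 4.448 N) = 0.01048 lbf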